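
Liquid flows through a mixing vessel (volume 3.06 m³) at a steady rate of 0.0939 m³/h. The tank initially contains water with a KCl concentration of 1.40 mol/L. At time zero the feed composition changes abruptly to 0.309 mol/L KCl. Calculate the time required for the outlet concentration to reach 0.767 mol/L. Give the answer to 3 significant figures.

Species balance: V dC/dt = Q(C_in − C) ⇒ τ = V/Q = 32.588 h.
C(t) = C_in + (C₀ − C_in) e^(−t/τ). Set C = 0.767 and solve for t:
e^(−t/τ) = (C − C_in)/(C₀ − C_in) = (0.767 − 0.309)/(1.40 − 0.309) = 0.41980
t = −τ ln(…) = 32.588 × 0.86798 = 28.286 h.

28.3 h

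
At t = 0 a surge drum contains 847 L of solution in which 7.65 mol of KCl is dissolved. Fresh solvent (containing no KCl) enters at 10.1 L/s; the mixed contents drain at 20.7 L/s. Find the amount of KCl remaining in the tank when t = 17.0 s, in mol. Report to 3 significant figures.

4.79 mol

Total volume: dV/dt = Q_in − Q_out = -10.600 L/s, so V(t) = 847 − 10.600 t and V(17.0) = 666.80 L.
Species balance (pure solvent in): dm/dt = −Q_out · m/V(t).
Separate: dm/m = −Q_out dt/V(t) ⇒ ln(m/m₀) = −(Q_out/(Q_in−Q_out)) ln(V/V₀).
m = m₀ (V₀/V)^(Q_out/(Q_in−Q_out)) = 7.65 × (847/666.80)^(-1.9528) = 4.7950 mol.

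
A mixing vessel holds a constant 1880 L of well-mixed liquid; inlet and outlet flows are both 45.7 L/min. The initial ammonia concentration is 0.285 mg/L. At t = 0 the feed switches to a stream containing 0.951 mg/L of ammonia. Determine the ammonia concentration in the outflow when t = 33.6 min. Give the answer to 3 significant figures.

0.657 mg/L

Accumulation = in − out for the solute gives V dC/dt = Q(C_in − C).
Time constant τ = V/Q = 1880/45.7 = 41.138 min.
This is linear first-order; C(t) = C_in + (C₀ − C_in) e^(−t/τ).
C(33.6) = 0.951 + (0.285 − 0.951)·e^(−33.6/41.138) = 0.951 + (-0.66600)·0.44186 = 0.65672 mg/L.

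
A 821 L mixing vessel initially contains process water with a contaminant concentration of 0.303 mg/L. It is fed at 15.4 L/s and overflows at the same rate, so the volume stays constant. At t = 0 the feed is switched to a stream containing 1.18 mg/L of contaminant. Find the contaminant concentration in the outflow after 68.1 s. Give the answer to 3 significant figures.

Accumulation = in − out for the solute gives V dC/dt = Q(C_in − C).
Rewrite as dC/dt + C/τ = C_in/τ, τ = V/Q = 53.312 s.
C approaches C_in exponentially: C(t) = C_in + (C₀ − C_in) e^(−t/τ).
C(68.1) = 1.18 + (0.303 − 1.18)·e^(−68.1/53.312) = 1.18 + (-0.87700)·0.27876 = 0.93552 mg/L.

0.936 mg/L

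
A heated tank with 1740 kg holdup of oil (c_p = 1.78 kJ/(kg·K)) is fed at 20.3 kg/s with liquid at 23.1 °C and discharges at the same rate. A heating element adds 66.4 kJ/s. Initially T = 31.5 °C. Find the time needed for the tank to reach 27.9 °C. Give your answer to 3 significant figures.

First-law balance (no shaft work): M c_p dT/dt = ṁ c_p (T_in − T) + 66.4.
τ = M/ṁ = 85.714 s; T_ss = T_in + Q̇/(ṁ c_p) = 24.938 °C.
T(t) = T_ss + (T₀ − T_ss) e^(−t/τ). Set T = 27.9:
e^(−t/τ) = (27.9 − 24.938)/(31.5 − 24.938) = 0.45142
t = −85.714 · ln(0.45142) = 68.173 s.

68.2 s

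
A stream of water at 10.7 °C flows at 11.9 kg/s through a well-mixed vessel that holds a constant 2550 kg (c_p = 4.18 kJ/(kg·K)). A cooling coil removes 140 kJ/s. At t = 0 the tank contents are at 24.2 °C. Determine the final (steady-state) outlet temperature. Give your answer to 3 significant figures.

M c_p dT/dt = ṁ c_p (T_in − T) − Q̇.
At steady state dT/dt = 0 ⇒ T_ss = T_in − Q̇/(ṁ c_p) = 10.7 − 140/(11.9·4.18) = 7.8855 °C.

7.89 °C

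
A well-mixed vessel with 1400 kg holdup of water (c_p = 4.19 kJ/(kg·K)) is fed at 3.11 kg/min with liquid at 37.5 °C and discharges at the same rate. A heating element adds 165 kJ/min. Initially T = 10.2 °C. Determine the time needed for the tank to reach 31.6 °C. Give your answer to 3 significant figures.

M c_p dT/dt = ṁ c_p (T_in − T) + Q̇.
τ = M/ṁ = 450.16 min; T_ss = T_in + Q̇/(ṁ c_p) = 50.162 °C.
T(t) = T_ss + (T₀ − T_ss) e^(−t/τ). Set T = 31.6:
e^(−t/τ) = (31.6 − 50.162)/(10.2 − 50.162) = 0.46449
t = −450.16 · ln(0.46449) = 345.19 min.

345 min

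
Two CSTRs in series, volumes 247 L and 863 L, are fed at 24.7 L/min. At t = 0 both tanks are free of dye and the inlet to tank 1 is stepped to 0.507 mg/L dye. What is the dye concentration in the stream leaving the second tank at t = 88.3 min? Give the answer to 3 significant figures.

Each tank obeys Vᵢ dCᵢ/dt = Q(Cᵢ₋₁ − Cᵢ), so τᵢ = Vᵢ/Q.
τ₁ = 247/24.7 = 10.000 min; τ₂ = 863/24.7 = 34.939 min.
Tank 1: C₁ = C_in(1 − e^(−t/τ₁)). Tank 2 (τ₁ ≠ τ₂): C₂ = C_in[1 − (τ₁ e^(−t/τ₁) − τ₂ e^(−t/τ₂))/(τ₁ − τ₂)].
At t = 88.3: e^(−t/τ₁) = 0.00014628, e^(−t/τ₂) = 0.079879.
C₂ = 0.507·[1 − (10.000·0.00014628 − 34.939·0.079879)/(-24.939)] = 0.507·0.88815 = 0.45029 mg/L.

0.450 mg/L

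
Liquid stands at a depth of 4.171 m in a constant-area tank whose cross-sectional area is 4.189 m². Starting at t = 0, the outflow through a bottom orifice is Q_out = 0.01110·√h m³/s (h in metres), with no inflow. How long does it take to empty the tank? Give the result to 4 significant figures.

1541 s

A dh/dt = −Q_out = −0.01110 √h.
This is separable: 2 d(√h)/dt = −0.01110/A, so √h = √h₀ − (0.01110/(2A)) t.
Tank is empty when √h = 0: t_empty = 2A√h₀/0.01110.
t_empty = 2·4.189·√4.171/0.01110 = 8.37800·2.04230/0.01110 = 1541.48 s.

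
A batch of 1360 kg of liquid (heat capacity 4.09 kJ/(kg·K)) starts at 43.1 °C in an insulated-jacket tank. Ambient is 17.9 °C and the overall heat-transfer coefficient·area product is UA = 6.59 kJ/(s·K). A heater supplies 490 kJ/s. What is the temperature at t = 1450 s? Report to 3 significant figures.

83.4 °C

Heat balance on the well-mixed liquid: M c_p dT/dt = −UA(T − T_amb) + Q̇.
dT/dt = (T_ss − T)/τ with T_ss = T_amb + Q̇/UA = 17.9 + 490/6.59 = 92.255 °C, τ = M c_p/UA = 1360·4.09/6.59 = 844.07 s.
T approaches T_ss exponentially: T(t) = T_ss + (T₀ − T_ss) e^(−t/τ).
T(1450) = 92.255 + (-49.155)·0.17945 = 83.434 °C.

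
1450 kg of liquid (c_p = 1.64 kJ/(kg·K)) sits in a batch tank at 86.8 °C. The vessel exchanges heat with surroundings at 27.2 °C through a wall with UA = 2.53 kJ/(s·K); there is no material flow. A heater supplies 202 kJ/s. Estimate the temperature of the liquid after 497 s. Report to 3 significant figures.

Lumped-capacitance energy balance: M c_p dT/dt = UA(T_amb − T) + Q̇.
dT/dt = (T_ss − T)/τ with T_ss = T_amb + Q̇/UA = 27.2 + 202/2.53 = 107.04 °C, τ = M c_p/UA = 1450·1.64/2.53 = 939.92 s.
T approaches T_ss exponentially: T(t) = T_ss + (T₀ − T_ss) e^(−t/τ).
T(497) = 107.04 + (-20.242)·0.58933 = 95.113 °C.

95.1 °C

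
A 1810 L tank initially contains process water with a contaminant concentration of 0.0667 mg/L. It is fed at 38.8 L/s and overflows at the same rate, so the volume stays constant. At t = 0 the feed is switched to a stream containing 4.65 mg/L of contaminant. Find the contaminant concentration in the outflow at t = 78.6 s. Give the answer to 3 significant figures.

Species balance on the tank: V dC/dt = Q(C_in − C).
So dC/dt = (C_in − C)/τ with τ = V/Q = 1810/38.8 = 46.649 s.
Integrating: C(t) = C_in + (C₀ − C_in) e^(−t/τ).
C(78.6) = 4.65 + (0.0667 − 4.65)·e^(−78.6/46.649) = 4.65 + (-4.5833)·0.18546 = 3.8000 mg/L.

3.80 mg/L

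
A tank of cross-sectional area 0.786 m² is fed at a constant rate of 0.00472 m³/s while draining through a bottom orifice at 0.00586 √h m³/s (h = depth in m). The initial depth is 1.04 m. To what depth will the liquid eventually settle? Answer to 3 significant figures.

0.649 m

Level balance: A dh/dt = 0.00472 − 0.00586 √h. Setting dh/dt = 0:
Q_in = 0.00586 √h_ss ⇒ √h_ss = 0.00472/0.00586 = 0.80546.
h_ss = 0.80546² = 0.64877 m. (Since h₀ = 1.04 m > h_ss, the level will fall toward this value.)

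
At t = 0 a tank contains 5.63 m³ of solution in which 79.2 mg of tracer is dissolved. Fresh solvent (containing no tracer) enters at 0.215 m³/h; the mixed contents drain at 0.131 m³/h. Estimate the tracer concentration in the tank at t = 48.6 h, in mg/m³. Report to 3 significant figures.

Total volume: dV/dt = Q_in − Q_out = 0.084000 m³/h, so V(t) = 5.63 + 0.084000 t and V(48.6) = 9.7124 m³.
Solute balance: dm/dt = 0 − Q_out C = −Q_out m/V(t).
Separate: dm/m = −Q_out dt/V(t) ⇒ ln(m/m₀) = −(Q_out/(Q_in−Q_out)) ln(V/V₀).
m = m₀ (V₀/V)^(Q_out/(Q_in−Q_out)) = 79.2 × (5.63/9.7124)^(1.5595) = 33.838 mg.
C = m/V = 33.838/9.7124 = 3.4840 mg/m³.

3.48 mg/m³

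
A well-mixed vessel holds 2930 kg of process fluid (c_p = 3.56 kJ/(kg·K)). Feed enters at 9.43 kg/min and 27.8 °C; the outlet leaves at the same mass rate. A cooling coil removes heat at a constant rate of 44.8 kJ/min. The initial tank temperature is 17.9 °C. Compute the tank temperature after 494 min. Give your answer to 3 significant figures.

Energy balance: M c_p dT/dt = ṁ c_p (T_in − T) − 44.8.
Rearrange: dT/dt = (T_ss − T)/τ with τ = M/ṁ = 310.71 min and T_ss = T_in − Q̇/(ṁ c_p) = 26.466 °C.
T approaches T_ss exponentially: T(t) = T_ss + (T₀ − T_ss) e^(−t/τ).
T(494) = 26.466 + (-8.5655)·e^(−494/310.71) = 26.466 + (-8.5655)·0.20395 = 24.719 °C.

24.7 °C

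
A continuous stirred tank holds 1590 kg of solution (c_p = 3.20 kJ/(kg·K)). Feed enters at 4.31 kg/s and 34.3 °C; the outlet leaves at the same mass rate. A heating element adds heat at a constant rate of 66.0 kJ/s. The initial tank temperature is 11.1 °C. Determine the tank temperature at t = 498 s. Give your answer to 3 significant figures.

M c_p dT/dt = ṁ c_p (T_in − T) + Q̇.
Rearrange: dT/dt = (T_ss − T)/τ with τ = M/ṁ = 368.91 s and T_ss = T_in + Q̇/(ṁ c_p) = 39.085 °C.
Integrating: T(t) = T_ss + (T₀ − T_ss) e^(−t/τ).
T(498) = 39.085 + (-27.985)·e^(−498/368.91) = 39.085 + (-27.985)·0.25926 = 31.830 °C.

31.8 °C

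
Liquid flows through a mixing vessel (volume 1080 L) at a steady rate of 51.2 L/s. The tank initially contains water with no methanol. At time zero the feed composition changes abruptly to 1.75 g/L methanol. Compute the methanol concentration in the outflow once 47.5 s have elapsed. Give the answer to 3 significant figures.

1.57 g/L

Species balance on the tank: V dC/dt = Q(C_in − C).
So dC/dt = (C_in − C)/τ with τ = V/Q = 1080/51.2 = 21.094 s.
This is linear first-order; C(t) = C_in + (C₀ − C_in) e^(−t/τ).
C(47.5) = 1.75 + (0 − 1.75)·e^(−47.5/21.094) = 1.75 + (-1.7500)·0.10520 = 1.5659 g/L.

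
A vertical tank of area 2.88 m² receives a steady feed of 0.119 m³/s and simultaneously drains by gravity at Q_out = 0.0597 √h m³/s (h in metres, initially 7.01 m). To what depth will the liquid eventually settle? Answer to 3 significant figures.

A dh/dt = Q_in − 0.0597 √h. Steady state requires inflow = outflow:
Q_in = 0.0597 √h_ss ⇒ √h_ss = 0.119/0.0597 = 1.9933.
h_ss = 1.9933² = 3.9732 m. (Since h₀ = 7.01 m > h_ss, the level will fall toward this value.)

3.97 m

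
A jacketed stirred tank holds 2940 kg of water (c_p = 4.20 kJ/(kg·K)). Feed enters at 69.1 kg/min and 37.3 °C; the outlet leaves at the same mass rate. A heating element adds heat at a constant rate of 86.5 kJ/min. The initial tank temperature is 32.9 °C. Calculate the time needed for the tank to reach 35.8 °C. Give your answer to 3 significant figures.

M c_p dT/dt = ṁ c_p (T_in − T) + Q̇.
τ = M/ṁ = 42.547 min; T_ss = T_in + Q̇/(ṁ c_p) = 37.598 °C.
T(t) = T_ss + (T₀ − T_ss) e^(−t/τ). Set T = 35.8:
e^(−t/τ) = (35.8 − 37.598)/(32.9 − 37.598) = 0.38272
t = −42.547 · ln(0.38272) = 40.864 min.

40.9 min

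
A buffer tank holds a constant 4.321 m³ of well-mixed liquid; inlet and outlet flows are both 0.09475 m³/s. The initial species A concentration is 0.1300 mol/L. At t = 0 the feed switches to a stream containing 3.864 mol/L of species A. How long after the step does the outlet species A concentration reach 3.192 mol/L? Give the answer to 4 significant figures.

78.21 s

Species balance: V dC/dt = Q(C_in − C) ⇒ τ = V/Q = 45.6042 s.
C(t) = C_in + (C₀ − C_in) e^(−t/τ). Set C = 3.192 and solve for t:
e^(−t/τ) = (C − C_in)/(C₀ − C_in) = (3.192 − 3.864)/(0.1300 − 3.864) = 0.179968
t = −τ ln(…) = 45.6042 × 1.71498 = 78.2102 s.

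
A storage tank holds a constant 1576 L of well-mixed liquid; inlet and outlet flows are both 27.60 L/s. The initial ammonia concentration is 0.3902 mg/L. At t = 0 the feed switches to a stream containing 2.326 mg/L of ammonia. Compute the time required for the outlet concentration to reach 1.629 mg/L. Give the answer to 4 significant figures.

Species balance on the tank: V dC/dt = Q(C_in − C), so τ = V/Q = 57.1014 s.
C(t) = C_in + (C₀ − C_in) e^(−t/τ). Set C = 1.629 and solve for t:
e^(−t/τ) = (C − C_in)/(C₀ − C_in) = (1.629 − 2.326)/(0.3902 − 2.326) = 0.360058
t = −τ ln(…) = 57.1014 × 1.02149 = 58.3286 s.

58.33 s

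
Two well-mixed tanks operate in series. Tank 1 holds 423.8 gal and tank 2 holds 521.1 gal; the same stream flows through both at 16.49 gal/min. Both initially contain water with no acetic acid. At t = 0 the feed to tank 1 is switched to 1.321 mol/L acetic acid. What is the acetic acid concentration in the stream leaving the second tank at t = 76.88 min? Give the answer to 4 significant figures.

Time constants: τᵢ = Vᵢ/Q for each well-mixed tank.
τ₁ = 423.8/16.49 = 25.7004 min; τ₂ = 521.1/16.49 = 31.6010 min.
Solving the cascade with C₁(0)=C₂(0)=0 gives C₂(t) = C_in[1 − (τ₁ e^(−t/τ₁) − τ₂ e^(−t/τ₂))/(τ₁ − τ₂)].
At t = 76.88: e^(−t/τ₁) = 0.0502176, e^(−t/τ₂) = 0.0877875.
C₂ = 1.321·[1 − (25.7004·0.0502176 − 31.6010·0.0877875)/(-5.90055)] = 1.321·0.748573 = 0.988865 mol/L.

0.9889 mol/L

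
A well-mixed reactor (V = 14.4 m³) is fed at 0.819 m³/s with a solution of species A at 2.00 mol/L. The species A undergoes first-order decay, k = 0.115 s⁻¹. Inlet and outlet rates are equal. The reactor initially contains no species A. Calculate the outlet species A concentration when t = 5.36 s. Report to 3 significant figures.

Species balance: V dC/dt = Q C_in − Q C − k V C.
This is linear with rate a = Q/V + k = 0.17188 s⁻¹.
C_ss = Q C_in/(Q + kV) = 0.66182 mol/L; C(t) = C_ss + (C₀ − C_ss) e^(−a t).
C(5.36) = 0.66182 + (-0.66182)·e^(−0.17188·5.36) = 0.66182 + (-0.66182)·0.39802 = 0.39840 mol/L.

0.398 mol/L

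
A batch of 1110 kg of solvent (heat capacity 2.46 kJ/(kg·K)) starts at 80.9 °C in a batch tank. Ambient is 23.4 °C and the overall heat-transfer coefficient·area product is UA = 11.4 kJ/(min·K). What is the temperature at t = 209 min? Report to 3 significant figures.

47.4 °C

First-law balance (no shaft work): M c_p dT/dt = −UA(T − T_amb).
dT/dt = (T_ss − T)/τ with T_ss = T_amb = 23.400 °C, τ = M c_p/UA = 1110·2.46/11.4 = 239.53 min.
T approaches T_ss exponentially: T(t) = T_ss + (T₀ − T_ss) e^(−t/τ).
T(209) = 23.400 + (57.500)·0.41788 = 47.428 °C.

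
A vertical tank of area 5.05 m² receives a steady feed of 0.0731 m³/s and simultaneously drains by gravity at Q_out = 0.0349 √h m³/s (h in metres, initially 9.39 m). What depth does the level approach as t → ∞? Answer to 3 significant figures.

4.39 m

Volume balance on the tank: A dh/dt = Q_in − 0.0349 √h. At steady state dh/dt = 0:
Q_in = 0.0349 √h_ss ⇒ √h_ss = 0.0731/0.0349 = 2.0946.
h_ss = 2.0946² = 4.3872 m. (Since h₀ = 9.39 m > h_ss, the level will fall toward this value.)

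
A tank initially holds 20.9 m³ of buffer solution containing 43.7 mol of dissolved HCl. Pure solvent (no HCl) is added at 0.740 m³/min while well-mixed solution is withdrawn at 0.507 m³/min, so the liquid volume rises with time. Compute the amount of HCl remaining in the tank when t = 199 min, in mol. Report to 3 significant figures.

3.43 mol

Total volume: dV/dt = Q_in − Q_out = 0.23300 m³/min, so V(t) = 20.9 + 0.23300 t and V(199) = 67.267 m³.
No HCl enters, so dm/dt = −Q_out · (m/V).
dm/m = −Q_out dt/(V₀ + 0.23300 t); integrating gives ln(m/m₀) = −(Q_out/(Q_in−Q_out)) ln(V/V₀).
m = m₀ (V₀/V)^(Q_out/(Q_in−Q_out)) = 43.7 × (20.9/67.267)^(2.1760) = 3.4343 mol.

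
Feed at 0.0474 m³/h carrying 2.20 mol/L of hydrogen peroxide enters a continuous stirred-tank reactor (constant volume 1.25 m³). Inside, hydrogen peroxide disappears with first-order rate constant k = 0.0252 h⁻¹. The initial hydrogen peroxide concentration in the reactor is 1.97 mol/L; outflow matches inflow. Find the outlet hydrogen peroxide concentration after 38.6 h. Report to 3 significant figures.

1.38 mol/L

Accumulation = in − out − consumed: V dC/dt = Q C_in − Q C − k V C.
dC/dt = (Q/V) C_in − (Q/V + k) C; effective rate a = Q/V + k = 0.037920 + 0.0252 = 0.063120 h⁻¹.
C_ss = Q C_in/(Q + kV) = 1.3217 mol/L; C(t) = C_ss + (C₀ − C_ss) e^(−a t).
C(38.6) = 1.3217 + (0.64833)·e^(−0.063120·38.6) = 1.3217 + (0.64833)·0.087472 = 1.3784 mol/L.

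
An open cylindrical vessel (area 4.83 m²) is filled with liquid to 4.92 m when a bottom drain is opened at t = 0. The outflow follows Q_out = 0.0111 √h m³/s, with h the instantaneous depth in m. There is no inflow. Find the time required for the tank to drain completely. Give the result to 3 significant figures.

Accumulation of liquid (constant cross-section A): A dh/dt = −0.0111 √h.
This is separable: 2 d(√h)/dt = −0.0111/A, so √h = √h₀ − (0.0111/(2A)) t.
Set h = 0: 2√h₀ = (0.0111/A) t_empty ⇒ t_empty = 2A√h₀/0.0111.
t_empty = 2·4.83·√4.92/0.0111 = 9.6600·2.2181/0.0111 = 1930.4 s.

1930 s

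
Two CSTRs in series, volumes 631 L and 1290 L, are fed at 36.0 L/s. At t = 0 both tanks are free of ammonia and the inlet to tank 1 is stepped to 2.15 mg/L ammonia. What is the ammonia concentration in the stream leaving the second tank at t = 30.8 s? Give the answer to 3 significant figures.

Species balance on tank i: dCᵢ/dt = (Cᵢ₋₁ − Cᵢ)/τᵢ with τᵢ = Vᵢ/Q.
τ₁ = 631/36.0 = 17.528 s; τ₂ = 1290/36.0 = 35.833 s.
Tank 1: C₁ = C_in(1 − e^(−t/τ₁)). Tank 2 (τ₁ ≠ τ₂): C₂ = C_in[1 − (τ₁ e^(−t/τ₁) − τ₂ e^(−t/τ₂))/(τ₁ − τ₂)].
At t = 30.8: e^(−t/τ₁) = 0.17253, e^(−t/τ₂) = 0.42336.
C₂ = 2.15·[1 − (17.528·0.17253 − 35.833·0.42336)/(-18.306)] = 2.15·0.33647 = 0.72340 mg/L.

0.723 mg/L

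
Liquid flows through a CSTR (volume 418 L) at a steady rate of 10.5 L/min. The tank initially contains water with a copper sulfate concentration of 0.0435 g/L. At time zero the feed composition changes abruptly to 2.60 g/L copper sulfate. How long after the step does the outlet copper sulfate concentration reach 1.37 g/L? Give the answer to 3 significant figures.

Unsteady species balance (constant V, well mixed): V dC/dt = Q(C_in − C), so τ = V/Q = 39.810 min.
C(t) = C_in + (C₀ − C_in) e^(−t/τ). Set C = 1.37 and solve for t:
e^(−t/τ) = (C − C_in)/(C₀ − C_in) = (1.37 − 2.60)/(0.0435 − 2.60) = 0.48113
t = −τ ln(…) = 39.810 × 0.73162 = 29.126 min.

29.1 min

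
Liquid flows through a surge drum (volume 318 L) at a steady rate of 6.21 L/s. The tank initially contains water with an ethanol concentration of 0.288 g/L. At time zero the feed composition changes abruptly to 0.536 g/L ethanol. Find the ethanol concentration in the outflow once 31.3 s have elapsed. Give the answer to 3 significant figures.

Unsteady species balance (constant V, well mixed): V dC/dt = Q(C_in − C).
Time constant τ = V/Q = 318/6.21 = 51.208 s.
Solution: C(t) = C_in + (C₀ − C_in) e^(−t/τ).
C(31.3) = 0.536 + (0.288 − 0.536)·e^(−31.3/51.208) = 0.536 + (-0.24800)·0.54268 = 0.40142 g/L.

0.401 g/L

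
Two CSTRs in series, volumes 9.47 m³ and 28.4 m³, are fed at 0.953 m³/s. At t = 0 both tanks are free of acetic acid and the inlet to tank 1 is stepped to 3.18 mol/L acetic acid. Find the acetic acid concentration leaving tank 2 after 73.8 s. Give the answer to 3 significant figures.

Each tank obeys Vᵢ dCᵢ/dt = Q(Cᵢ₋₁ − Cᵢ), so τᵢ = Vᵢ/Q.
τ₁ = 9.47/0.953 = 9.9370 s; τ₂ = 28.4/0.953 = 29.801 s.
Solving the cascade with C₁(0)=C₂(0)=0 gives C₂(t) = C_in[1 − (τ₁ e^(−t/τ₁) − τ₂ e^(−t/τ₂))/(τ₁ − τ₂)].
At t = 73.8: e^(−t/τ₁) = 0.00059511, e^(−t/τ₂) = 0.084040.
C₂ = 3.18·[1 − (9.9370·0.00059511 − 29.801·0.084040)/(-19.864)] = 3.18·0.87421 = 2.7800 mol/L.

2.78 mol/L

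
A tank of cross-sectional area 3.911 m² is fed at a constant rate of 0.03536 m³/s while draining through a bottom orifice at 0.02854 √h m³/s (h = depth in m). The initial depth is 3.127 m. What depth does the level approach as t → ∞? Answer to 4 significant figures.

Volume balance on the tank: A dh/dt = Q_in − 0.02854 √h. At steady state dh/dt = 0:
Q_in = 0.02854 √h_ss ⇒ √h_ss = 0.03536/0.02854 = 1.23896.
h_ss = 1.23896² = 1.53503 m. (Since h₀ = 3.127 m > h_ss, the level will fall toward this value.)

1.535 m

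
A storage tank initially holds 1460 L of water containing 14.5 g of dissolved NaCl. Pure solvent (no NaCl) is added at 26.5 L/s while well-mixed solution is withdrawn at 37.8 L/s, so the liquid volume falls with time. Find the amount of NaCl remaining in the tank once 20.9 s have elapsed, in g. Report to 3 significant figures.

8.04 g

Let m(t) be the amount of NaCl. Volume: V(t) = V₀ + (Q_in − Q_out) t = 1460 − 11.300 t; V(20.9) = 1223.8 L.
No NaCl enters, so dm/dt = −Q_out · (m/V).
dm/m = −Q_out dt/(V₀ − 11.300 t); integrating gives ln(m/m₀) = −(Q_out/(Q_in−Q_out)) ln(V/V₀).
m = m₀ (V₀/V)^(Q_out/(Q_in−Q_out)) = 14.5 × (1460/1223.8)^(-3.3451) = 8.0357 g.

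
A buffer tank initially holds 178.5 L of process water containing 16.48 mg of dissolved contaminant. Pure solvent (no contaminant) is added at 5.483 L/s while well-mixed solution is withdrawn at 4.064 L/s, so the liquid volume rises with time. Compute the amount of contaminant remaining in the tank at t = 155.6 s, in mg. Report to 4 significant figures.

Total volume: dV/dt = Q_in − Q_out = 1.41900 L/s, so V(t) = 178.5 + 1.41900 t and V(155.6) = 399.296 L.
Species balance (pure solvent in): dm/dt = −Q_out · m/V(t).
dm/m = −Q_out dt/(V₀ + 1.41900 t); integrating gives ln(m/m₀) = −(Q_out/(Q_in−Q_out)) ln(V/V₀).
m = m₀ (V₀/V)^(Q_out/(Q_in−Q_out)) = 16.48 × (178.5/399.296)^(2.86399) = 1.64264 mg.

1.643 mg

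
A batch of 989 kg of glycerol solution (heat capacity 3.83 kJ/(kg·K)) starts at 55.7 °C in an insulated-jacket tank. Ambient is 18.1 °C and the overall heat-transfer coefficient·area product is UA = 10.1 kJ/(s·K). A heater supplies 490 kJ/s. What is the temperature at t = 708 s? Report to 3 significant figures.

65.0 °C

Lumped-capacitance energy balance: M c_p dT/dt = UA(T_amb − T) + Q̇.
dT/dt = (T_ss − T)/τ with T_ss = T_amb + Q̇/UA = 18.1 + 490/10.1 = 66.615 °C, τ = M c_p/UA = 989·3.83/10.1 = 375.04 s.
T approaches T_ss exponentially: T(t) = T_ss + (T₀ − T_ss) e^(−t/τ).
T(708) = 66.615 + (-10.915)·0.15140 = 64.962 °C.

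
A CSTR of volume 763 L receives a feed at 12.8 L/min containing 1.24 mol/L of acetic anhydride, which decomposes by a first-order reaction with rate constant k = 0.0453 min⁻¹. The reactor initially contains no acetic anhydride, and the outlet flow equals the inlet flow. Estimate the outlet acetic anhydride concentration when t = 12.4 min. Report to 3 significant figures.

Accumulation = in − out − consumed: V dC/dt = Q C_in − Q C − k V C.
dC/dt = (Q/V) C_in − (Q/V + k) C; effective rate a = Q/V + k = 0.016776 + 0.0453 = 0.062076 min⁻¹.
C_ss = Q C_in/(Q + kV) = 0.33511 mol/L; C(t) = C_ss + (C₀ − C_ss) e^(−a t).
C(12.4) = 0.33511 + (-0.33511)·e^(−0.062076·12.4) = 0.33511 + (-0.33511)·0.46313 = 0.17991 mol/L.

0.180 mol/L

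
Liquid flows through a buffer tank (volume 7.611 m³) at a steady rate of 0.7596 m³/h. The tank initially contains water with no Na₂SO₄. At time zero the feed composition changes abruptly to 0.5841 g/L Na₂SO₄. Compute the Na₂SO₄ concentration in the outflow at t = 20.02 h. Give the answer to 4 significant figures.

Mass balance on the solute (V constant): V dC/dt = Q(C_in − C).
So dC/dt = (C_in − C)/τ with τ = V/Q = 7.611/0.7596 = 10.0197 h.
This is linear first-order; C(t) = C_in + (C₀ − C_in) e^(−t/τ).
C(20.02) = 0.5841 + (0 − 0.5841)·e^(−20.02/10.0197) = 0.5841 + (-0.584100)·0.135599 = 0.504897 g/L.

0.5049 g/L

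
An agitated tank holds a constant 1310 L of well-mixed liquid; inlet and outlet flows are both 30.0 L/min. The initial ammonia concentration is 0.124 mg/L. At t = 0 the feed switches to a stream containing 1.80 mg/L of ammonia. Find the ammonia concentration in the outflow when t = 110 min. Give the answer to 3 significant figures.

1.67 mg/L

Unsteady species balance (constant V, well mixed): V dC/dt = Q(C_in − C).
So dC/dt = (C_in − C)/τ with τ = V/Q = 1310/30.0 = 43.667 min.
Integrating: C(t) = C_in + (C₀ − C_in) e^(−t/τ).
C(110) = 1.80 + (0.124 − 1.80)·e^(−110/43.667) = 1.80 + (-1.6760)·0.080533 = 1.6650 mg/L.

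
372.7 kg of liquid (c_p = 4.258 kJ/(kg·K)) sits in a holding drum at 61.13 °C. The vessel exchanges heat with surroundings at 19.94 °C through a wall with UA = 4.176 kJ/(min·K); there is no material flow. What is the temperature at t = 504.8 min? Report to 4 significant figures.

30.85 °C

Lumped-capacitance energy balance: M c_p dT/dt = UA(T_amb − T).
dT/dt = (T_ss − T)/τ with T_ss = T_amb = 19.9400 °C, τ = M c_p/UA = 372.7·4.258/4.176 = 380.018 min.
Integrating: T(t) = T_ss + (T₀ − T_ss) e^(−t/τ).
T(504.8) = 19.9400 + (41.1900)·0.264912 = 30.8517 °C.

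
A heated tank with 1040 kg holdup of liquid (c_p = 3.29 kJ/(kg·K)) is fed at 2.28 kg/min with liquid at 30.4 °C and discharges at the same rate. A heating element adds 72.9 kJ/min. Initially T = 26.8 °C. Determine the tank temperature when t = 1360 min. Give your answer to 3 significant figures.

39.4 °C

First-law balance (no shaft work): M c_p dT/dt = ṁ c_p (T_in − T) + 72.9.
τ = M/ṁ = 456.14 min; T_ss = T_in + Q̇/(ṁ c_p) = 30.4 + 72.9/(2.28·3.29) = 40.118 °C.
Solution: T(t) = T_ss + (T₀ − T_ss) e^(−t/τ).
T(1360) = 40.118 + (-13.318)·e^(−1360/456.14) = 40.118 + (-13.318)·0.050715 = 39.443 °C.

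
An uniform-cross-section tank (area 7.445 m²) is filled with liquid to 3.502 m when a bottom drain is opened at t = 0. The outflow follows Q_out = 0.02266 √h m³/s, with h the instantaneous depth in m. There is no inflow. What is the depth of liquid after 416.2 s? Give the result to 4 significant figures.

1.533 m

Accumulation of liquid (constant cross-section A): A dh/dt = −0.02266 √h.
This is separable: 2 d(√h)/dt = −0.02266/A, so √h = √h₀ − (0.02266/(2A)) t.
√h = √3.502 − 0.02266·416.2/(2·7.445) = 1.87136 − 0.633384 = 1.23798.
h = 1.23798² = 1.53259 m.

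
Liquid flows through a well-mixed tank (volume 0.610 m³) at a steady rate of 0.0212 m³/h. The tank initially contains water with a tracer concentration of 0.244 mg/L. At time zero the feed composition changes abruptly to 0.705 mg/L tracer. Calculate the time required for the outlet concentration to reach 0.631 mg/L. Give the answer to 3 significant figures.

Unsteady species balance (constant V, well mixed): V dC/dt = Q(C_in − C), so τ = V/Q = 28.774 h.
C(t) = C_in + (C₀ − C_in) e^(−t/τ). Set C = 0.631 and solve for t:
e^(−t/τ) = (C − C_in)/(C₀ − C_in) = (0.631 − 0.705)/(0.244 − 0.705) = 0.16052
t = −τ ln(…) = 28.774 × 1.8293 = 52.636 h.

52.6 h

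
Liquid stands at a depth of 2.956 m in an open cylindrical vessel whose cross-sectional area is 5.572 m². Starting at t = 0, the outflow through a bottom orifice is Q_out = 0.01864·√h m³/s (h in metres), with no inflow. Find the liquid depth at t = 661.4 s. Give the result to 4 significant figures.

0.3758 m

A dh/dt = −Q_out = −0.01864 √h.
∫ h^(−1/2) dh = −(0.01864/A) ∫ dt, giving 2√h = 2√h₀ − (0.01864/A) t.
√h = √2.956 − 0.01864·661.4/(2·5.572) = 1.71930 − 1.10629 = 0.613012.
h = 0.613012² = 0.375784 m.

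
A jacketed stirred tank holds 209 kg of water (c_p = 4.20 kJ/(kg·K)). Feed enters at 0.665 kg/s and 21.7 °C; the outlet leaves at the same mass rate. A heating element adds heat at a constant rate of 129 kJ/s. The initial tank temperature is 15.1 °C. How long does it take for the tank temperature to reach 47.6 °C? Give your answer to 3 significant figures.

Unsteady energy balance on the tank contents: M c_p dT/dt = ṁ c_p (T_in − T) + 129.
τ = M/ṁ = 314.29 s; T_ss = T_in + Q̇/(ṁ c_p) = 67.887 °C.
T(t) = T_ss + (T₀ − T_ss) e^(−t/τ). Set T = 47.6:
e^(−t/τ) = (47.6 − 67.887)/(15.1 − 67.887) = 0.38432
t = −314.29 · ln(0.38432) = 300.55 s.

301 s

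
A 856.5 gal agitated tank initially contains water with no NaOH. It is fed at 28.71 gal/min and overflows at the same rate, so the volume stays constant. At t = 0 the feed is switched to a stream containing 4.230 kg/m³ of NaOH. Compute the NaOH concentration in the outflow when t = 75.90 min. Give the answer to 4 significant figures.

3.898 kg/m³

Transient balance on the dissolved component: V dC/dt = Q(C_in − C).
So dC/dt = (C_in − C)/τ with τ = V/Q = 856.5/28.71 = 29.8328 min.
This is linear first-order; C(t) = C_in + (C₀ − C_in) e^(−t/τ).
C(75.90) = 4.230 + (0 − 4.230)·e^(−75.90/29.8328) = 4.230 + (-4.23000)·0.0785375 = 3.89779 kg/m³.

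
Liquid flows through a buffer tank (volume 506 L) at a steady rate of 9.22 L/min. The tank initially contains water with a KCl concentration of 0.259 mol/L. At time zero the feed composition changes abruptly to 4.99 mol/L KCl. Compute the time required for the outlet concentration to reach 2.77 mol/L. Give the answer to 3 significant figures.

Species balance: V dC/dt = Q(C_in − C) ⇒ τ = V/Q = 54.881 min.
C(t) = C_in + (C₀ − C_in) e^(−t/τ). Set C = 2.77 and solve for t:
e^(−t/τ) = (C − C_in)/(C₀ − C_in) = (2.77 − 4.99)/(0.259 − 4.99) = 0.46925
t = −τ ln(…) = 54.881 × 0.75663 = 41.524 min.

41.5 min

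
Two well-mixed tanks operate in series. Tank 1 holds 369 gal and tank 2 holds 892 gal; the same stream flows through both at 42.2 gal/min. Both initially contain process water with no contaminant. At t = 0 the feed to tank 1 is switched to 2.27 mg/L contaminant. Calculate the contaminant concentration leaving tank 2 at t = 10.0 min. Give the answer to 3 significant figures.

0.368 mg/L

Each tank obeys Vᵢ dCᵢ/dt = Q(Cᵢ₋₁ − Cᵢ), so τᵢ = Vᵢ/Q.
τ₁ = 369/42.2 = 8.7441 min; τ₂ = 892/42.2 = 21.137 min.
Tank 1: C₁ = C_in(1 − e^(−t/τ₁)). Tank 2 (τ₁ ≠ τ₂): C₂ = C_in[1 − (τ₁ e^(−t/τ₁) − τ₂ e^(−t/τ₂))/(τ₁ − τ₂)].
At t = 10.0: e^(−t/τ₁) = 0.31866, e^(−t/τ₂) = 0.62307.
C₂ = 2.27·[1 − (8.7441·0.31866 − 21.137·0.62307)/(-12.393)] = 2.27·0.16215 = 0.36809 mg/L.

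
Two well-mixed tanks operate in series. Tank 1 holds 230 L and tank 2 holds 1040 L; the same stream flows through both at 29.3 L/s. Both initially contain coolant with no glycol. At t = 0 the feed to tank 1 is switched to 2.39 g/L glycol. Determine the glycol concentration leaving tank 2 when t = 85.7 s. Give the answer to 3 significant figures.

2.12 g/L

Each tank obeys Vᵢ dCᵢ/dt = Q(Cᵢ₋₁ − Cᵢ), so τᵢ = Vᵢ/Q.
τ₁ = 230/29.3 = 7.8498 s; τ₂ = 1040/29.3 = 35.495 s.
Tank 1: C₁ = C_in(1 − e^(−t/τ₁)). Tank 2 (τ₁ ≠ τ₂): C₂ = C_in[1 − (τ₁ e^(−t/τ₁) − τ₂ e^(−t/τ₂))/(τ₁ − τ₂)].
At t = 85.7: e^(−t/τ₁) = 1.8139e-05, e^(−t/τ₂) = 0.089418.
C₂ = 2.39·[1 − (7.8498·1.8139e-05 − 35.495·0.089418)/(-27.645)] = 2.39·0.88520 = 2.1156 g/L.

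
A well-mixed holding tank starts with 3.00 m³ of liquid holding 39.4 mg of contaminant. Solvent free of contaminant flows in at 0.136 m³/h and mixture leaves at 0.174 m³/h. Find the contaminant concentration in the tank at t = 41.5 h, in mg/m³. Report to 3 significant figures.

0.910 mg/m³

Let m(t) be the amount of contaminant. Volume: V(t) = V₀ + (Q_in − Q_out) t = 3.00 − 0.038000 t; V(41.5) = 1.4230 m³.
Solute balance: dm/dt = 0 − Q_out C = −Q_out m/V(t).
Separate: dm/m = −Q_out dt/V(t) ⇒ ln(m/m₀) = −(Q_out/(Q_in−Q_out)) ln(V/V₀).
m = m₀ (V₀/V)^(Q_out/(Q_in−Q_out)) = 39.4 × (3.00/1.4230)^(-4.5789) = 1.2951 mg.
C = m/V = 1.2951/1.4230 = 0.91011 mg/m³.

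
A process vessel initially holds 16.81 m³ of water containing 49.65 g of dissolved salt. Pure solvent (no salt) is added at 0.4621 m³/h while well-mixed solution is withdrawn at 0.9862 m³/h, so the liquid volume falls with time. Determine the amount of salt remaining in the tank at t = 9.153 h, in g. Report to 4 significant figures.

26.38 g

Let m(t) be the amount of salt. Volume: V(t) = V₀ + (Q_in − Q_out) t = 16.81 − 0.524100 t; V(9.153) = 12.0129 m³.
Solute balance: dm/dt = 0 − Q_out C = −Q_out m/V(t).
dm/m = −Q_out dt/(V₀ − 0.524100 t); integrating gives ln(m/m₀) = −(Q_out/(Q_in−Q_out)) ln(V/V₀).
m = m₀ (V₀/V)^(Q_out/(Q_in−Q_out)) = 49.65 × (16.81/12.0129)^(-1.88170) = 26.3841 g.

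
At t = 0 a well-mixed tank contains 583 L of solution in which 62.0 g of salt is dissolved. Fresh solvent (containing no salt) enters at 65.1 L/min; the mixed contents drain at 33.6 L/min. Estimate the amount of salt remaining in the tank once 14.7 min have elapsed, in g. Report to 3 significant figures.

33.2 g

Total volume: dV/dt = Q_in − Q_out = 31.500 L/min, so V(t) = 583 + 31.500 t and V(14.7) = 1046.0 L.
Solute balance: dm/dt = 0 − Q_out C = −Q_out m/V(t).
Separate: dm/m = −Q_out dt/V(t) ⇒ ln(m/m₀) = −(Q_out/(Q_in−Q_out)) ln(V/V₀).
m = m₀ (V₀/V)^(Q_out/(Q_in−Q_out)) = 62.0 × (583/1046.0)^(1.0667) = 33.234 g.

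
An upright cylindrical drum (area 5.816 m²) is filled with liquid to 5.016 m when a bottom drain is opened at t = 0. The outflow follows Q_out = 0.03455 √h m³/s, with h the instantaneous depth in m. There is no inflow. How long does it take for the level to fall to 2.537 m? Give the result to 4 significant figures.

With no inflow, A dh/dt = −0.03455 √h.
Separate and integrate: 2(√h − √h₀) = −(0.03455/A) t.
t = 2A(√h₀ − √h)/0.03455 = 2·5.816·(√5.016 − √2.537)/0.03455
  = 11.6320 × (2.23964 − 1.59280) / 0.03455 = 217.775 s.

217.8 s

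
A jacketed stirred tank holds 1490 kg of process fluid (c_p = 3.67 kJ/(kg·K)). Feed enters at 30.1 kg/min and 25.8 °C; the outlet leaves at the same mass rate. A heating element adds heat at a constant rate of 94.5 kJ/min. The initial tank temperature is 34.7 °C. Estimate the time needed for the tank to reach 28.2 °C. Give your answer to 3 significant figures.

Heat balance on the well-mixed liquid: M c_p dT/dt = ṁ c_p (T_in − T) + 94.5.
τ = M/ṁ = 49.502 min; T_ss = T_in + Q̇/(ṁ c_p) = 26.655 °C.
T(t) = T_ss + (T₀ − T_ss) e^(−t/τ). Set T = 28.2:
e^(−t/τ) = (28.2 − 26.655)/(34.7 − 26.655) = 0.19200
t = −49.502 · ln(0.19200) = 81.691 min.

81.7 min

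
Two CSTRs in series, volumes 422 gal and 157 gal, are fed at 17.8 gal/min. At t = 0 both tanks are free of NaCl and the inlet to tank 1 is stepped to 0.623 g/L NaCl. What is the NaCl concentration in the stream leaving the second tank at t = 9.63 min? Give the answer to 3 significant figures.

Species balance on tank i: dCᵢ/dt = (Cᵢ₋₁ − Cᵢ)/τᵢ with τᵢ = Vᵢ/Q.
τ₁ = 422/17.8 = 23.708 min; τ₂ = 157/17.8 = 8.8202 min.
Solving the cascade with C₁(0)=C₂(0)=0 gives C₂(t) = C_in[1 − (τ₁ e^(−t/τ₁) − τ₂ e^(−t/τ₂))/(τ₁ − τ₂)].
At t = 9.63: e^(−t/τ₁) = 0.66618, e^(−t/τ₂) = 0.33561.
C₂ = 0.623·[1 − (23.708·0.66618 − 8.8202·0.33561)/(14.888)] = 0.623·0.13797 = 0.085956 g/L.

0.0860 g/L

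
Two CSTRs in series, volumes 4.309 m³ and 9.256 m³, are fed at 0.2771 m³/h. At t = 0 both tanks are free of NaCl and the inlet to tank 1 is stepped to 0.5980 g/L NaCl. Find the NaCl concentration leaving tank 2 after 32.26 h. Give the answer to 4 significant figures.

Time constants: τᵢ = Vᵢ/Q for each well-mixed tank.
τ₁ = 4.309/0.2771 = 15.5503 h; τ₂ = 9.256/0.2771 = 33.4031 h.
Tank 1: C₁ = C_in(1 − e^(−t/τ₁)). Tank 2 (τ₁ ≠ τ₂): C₂ = C_in[1 − (τ₁ e^(−t/τ₁) − τ₂ e^(−t/τ₂))/(τ₁ − τ₂)].
At t = 32.26: e^(−t/τ₁) = 0.125613, e^(−t/τ₂) = 0.380687.
C₂ = 0.5980·[1 − (15.5503·0.125613 − 33.4031·0.380687)/(-17.8528)] = 0.5980·0.397135 = 0.237487 g/L.

0.2375 g/L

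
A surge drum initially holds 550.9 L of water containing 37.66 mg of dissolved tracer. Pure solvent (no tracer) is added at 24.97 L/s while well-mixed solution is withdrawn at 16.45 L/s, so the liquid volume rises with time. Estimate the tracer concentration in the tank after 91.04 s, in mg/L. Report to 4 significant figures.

Let m(t) be the amount of tracer. Volume: V(t) = V₀ + (Q_in − Q_out) t = 550.9 + 8.52000 t; V(91.04) = 1326.56 L.
No tracer enters, so dm/dt = −Q_out · (m/V).
dm/m = −Q_out dt/(V₀ + 8.52000 t); integrating gives ln(m/m₀) = −(Q_out/(Q_in−Q_out)) ln(V/V₀).
m = m₀ (V₀/V)^(Q_out/(Q_in−Q_out)) = 37.66 × (550.9/1326.56)^(1.93075) = 6.90241 mg.
C = m/V = 6.90241/1326.56 = 0.00520324 mg/L.

0.005203 mg/L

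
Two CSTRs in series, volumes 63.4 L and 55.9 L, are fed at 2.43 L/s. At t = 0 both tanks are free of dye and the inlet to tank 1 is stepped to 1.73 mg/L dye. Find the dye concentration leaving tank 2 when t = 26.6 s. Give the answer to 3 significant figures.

0.511 mg/L

Species balance on tank i: dCᵢ/dt = (Cᵢ₋₁ − Cᵢ)/τᵢ with τᵢ = Vᵢ/Q.
τ₁ = 63.4/2.43 = 26.091 s; τ₂ = 55.9/2.43 = 23.004 s.
Tank 1: C₁ = C_in(1 − e^(−t/τ₁)). Tank 2 (τ₁ ≠ τ₂): C₂ = C_in[1 − (τ₁ e^(−t/τ₁) − τ₂ e^(−t/τ₂))/(τ₁ − τ₂)].
At t = 26.6: e^(−t/τ₁) = 0.36077, e^(−t/τ₂) = 0.31464.
C₂ = 1.73·[1 − (26.091·0.36077 − 23.004·0.31464)/(3.0864)] = 1.73·0.29547 = 0.51117 mg/L.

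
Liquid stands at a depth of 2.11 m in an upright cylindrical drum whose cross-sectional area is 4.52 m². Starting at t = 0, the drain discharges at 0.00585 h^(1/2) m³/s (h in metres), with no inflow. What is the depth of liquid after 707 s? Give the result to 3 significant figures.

0.990 m

A dh/dt = −Q_out = −0.00585 √h.
This is separable: 2 d(√h)/dt = −0.00585/A, so √h = √h₀ − (0.00585/(2A)) t.
√h = √2.11 − 0.00585·707/(2·4.52) = 1.4526 − 0.45752 = 0.99507.
h = 0.99507² = 0.99016 m.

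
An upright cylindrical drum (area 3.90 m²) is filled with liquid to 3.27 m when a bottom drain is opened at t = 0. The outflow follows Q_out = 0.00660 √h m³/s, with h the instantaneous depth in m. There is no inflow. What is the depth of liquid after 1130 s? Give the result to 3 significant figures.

0.726 m

With no inflow, A dh/dt = −0.00660 √h.
∫ h^(−1/2) dh = −(0.00660/A) ∫ dt, giving 2√h = 2√h₀ − (0.00660/A) t.
√h = √3.27 − 0.00660·1130/(2·3.90) = 1.8083 − 0.95615 = 0.85216.
h = 0.85216² = 0.72618 m.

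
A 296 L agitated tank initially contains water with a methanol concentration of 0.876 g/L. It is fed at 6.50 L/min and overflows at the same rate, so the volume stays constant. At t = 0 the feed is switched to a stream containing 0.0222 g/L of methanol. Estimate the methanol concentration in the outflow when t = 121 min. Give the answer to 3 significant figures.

0.0821 g/L

Species balance on the tank: V dC/dt = Q(C_in − C).
Time constant τ = V/Q = 296/6.50 = 45.538 min.
C approaches C_in exponentially: C(t) = C_in + (C₀ − C_in) e^(−t/τ).
C(121) = 0.0222 + (0.876 − 0.0222)·e^(−121/45.538) = 0.0222 + (0.85380)·0.070152 = 0.082096 g/L.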